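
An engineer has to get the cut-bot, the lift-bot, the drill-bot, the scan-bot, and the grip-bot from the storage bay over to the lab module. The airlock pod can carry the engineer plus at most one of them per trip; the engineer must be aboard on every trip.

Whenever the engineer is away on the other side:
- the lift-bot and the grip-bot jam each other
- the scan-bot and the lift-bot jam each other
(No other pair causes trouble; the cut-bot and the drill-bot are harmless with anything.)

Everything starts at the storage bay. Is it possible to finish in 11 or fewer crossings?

Yes — this plan uses 11 crossings (≤ 11):
1. Engineer goes to the lab module with the lift-bot.
2. Engineer goes back to the storage bay alone.
3. Engineer goes to the lab module with the cut-bot.
4. Engineer goes back to the storage bay alone.
5. Engineer goes to the lab module with the drill-bot.
6. Engineer goes back to the storage bay alone.
7. Engineer goes to the lab module with the scan-bot.
8. Engineer goes back to the storage bay with the lift-bot.
9. Engineer goes to the lab module with the grip-bot.
10. Engineer goes back to the storage bay alone.
11. Engineer goes to the lab module with the lift-bot.

Yes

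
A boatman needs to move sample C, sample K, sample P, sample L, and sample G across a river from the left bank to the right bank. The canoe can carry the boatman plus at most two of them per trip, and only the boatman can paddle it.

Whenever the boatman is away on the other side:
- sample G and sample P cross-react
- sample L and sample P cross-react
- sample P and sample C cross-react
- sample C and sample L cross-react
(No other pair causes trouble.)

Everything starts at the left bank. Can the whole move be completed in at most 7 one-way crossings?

Yes

Yes — this plan uses 7 crossings (≤ 7):
1. Boatman goes to the right bank with sample C and sample P.
2. Boatman goes back to the left bank with sample C.
3. Boatman goes to the right bank with sample C and sample K.
4. Boatman goes back to the left bank with sample C.
5. Boatman goes to the right bank with sample C and sample G.
6. Boatman goes back to the left bank with sample P.
7. Boatman goes to the right bank with sample L and sample P.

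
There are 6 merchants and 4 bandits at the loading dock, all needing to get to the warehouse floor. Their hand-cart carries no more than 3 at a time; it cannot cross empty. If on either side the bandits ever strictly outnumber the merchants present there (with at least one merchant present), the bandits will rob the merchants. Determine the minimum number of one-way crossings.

Counting alone: each trip to the warehouse floor takes at most 3 across and each return brings at least 1 back, so after t trips out (and t−1 returns) at most 3t − (t−1) of the 10 are across; that first reaches 10 at t = 5, so at least 9 crossings are needed.
The plan below uses exactly 9 crossings, so it is optimal:
1. 2 bandits → the warehouse floor.  (the loading dock: 6M 2B; the warehouse floor: 0M 2B)
2. 1 bandit ← the loading dock.  (the loading dock: 6M 3B; the warehouse floor: 0M 1B)
3. 3 bandits → the warehouse floor.  (the loading dock: 6M 0B; the warehouse floor: 0M 4B)
4. 1 bandit ← the loading dock.  (the loading dock: 6M 1B; the warehouse floor: 0M 3B)
5. 3 merchants → the warehouse floor.  (the loading dock: 3M 1B; the warehouse floor: 3M 3B)
6. 1 bandit ← the loading dock.  (the loading dock: 3M 2B; the warehouse floor: 3M 2B)
7. 1 merchant and 2 bandits → the warehouse floor.  (the loading dock: 2M 0B; the warehouse floor: 4M 4B)
8. 1 bandit ← the loading dock.  (the loading dock: 2M 1B; the warehouse floor: 4M 3B)
9. 2 merchants and 1 bandit → the warehouse floor.  (the loading dock: 0M 0B; the warehouse floor: 6M 4B)

9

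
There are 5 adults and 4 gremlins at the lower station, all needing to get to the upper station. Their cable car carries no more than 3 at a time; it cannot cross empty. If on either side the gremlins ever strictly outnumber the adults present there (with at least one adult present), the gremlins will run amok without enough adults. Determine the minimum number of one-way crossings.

Counting alone: each trip to the upper station takes at most 3 across and each return brings at least 1 back, so after t trips out (and t−1 returns) at most 3t − (t−1) of the 9 are across; that first reaches 9 at t = 4, so at least 7 crossings are needed.
The plan below uses exactly 7 crossings, so it is optimal:
1. 3 gremlins → the upper station.  (the lower station: 5A 1G; the upper station: 0A 3G)
2. 1 gremlin ← the lower station.  (the lower station: 5A 2G; the upper station: 0A 2G)
3. 3 adults → the upper station.  (the lower station: 2A 2G; the upper station: 3A 2G)
4. 1 adult ← the lower station.  (the lower station: 3A 2G; the upper station: 2A 2G)
5. 2 adults and 1 gremlin → the upper station.  (the lower station: 1A 1G; the upper station: 4A 3G)
6. 1 adult ← the lower station.  (the lower station: 2A 1G; the upper station: 3A 3G)
7. 2 adults and 1 gremlin → the upper station.  (the lower station: 0A 0G; the upper station: 5A 4G)

7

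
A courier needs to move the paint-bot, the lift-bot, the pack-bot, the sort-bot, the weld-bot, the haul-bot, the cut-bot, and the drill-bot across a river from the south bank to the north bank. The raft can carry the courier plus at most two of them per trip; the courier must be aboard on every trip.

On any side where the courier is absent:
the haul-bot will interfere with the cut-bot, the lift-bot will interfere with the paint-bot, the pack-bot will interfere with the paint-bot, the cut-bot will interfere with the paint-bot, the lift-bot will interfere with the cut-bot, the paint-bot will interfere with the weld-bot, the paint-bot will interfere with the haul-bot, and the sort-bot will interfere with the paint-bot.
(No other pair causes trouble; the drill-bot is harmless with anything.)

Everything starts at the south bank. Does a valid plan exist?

1. Courier goes to the north bank with the cut-bot and the paint-bot.
2. Courier goes back to the south bank with the paint-bot.
3. Courier goes to the north bank with the pack-bot and the paint-bot.
4. Courier goes back to the south bank with the paint-bot.
5. Courier goes to the north bank with the paint-bot and the sort-bot.
6. Courier goes back to the south bank with the paint-bot.
7. Courier goes to the north bank with the paint-bot and the weld-bot.
8. Courier goes back to the south bank with the paint-bot.
9. Courier goes to the north bank with the drill-bot and the paint-bot.
10. Courier goes back to the south bank with the paint-bot.
11. Courier goes to the north bank with the haul-bot and the lift-bot.
12. Courier goes back to the south bank with the cut-bot.
13. Courier goes to the north bank with the cut-bot and the paint-bot.

Yes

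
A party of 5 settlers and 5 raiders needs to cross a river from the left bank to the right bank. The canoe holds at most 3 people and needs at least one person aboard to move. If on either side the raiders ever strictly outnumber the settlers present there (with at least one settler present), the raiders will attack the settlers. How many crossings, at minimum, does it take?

Counting alone: each trip to the right bank takes at most 3 across and each return brings at least 1 back, so after t trips out (and t−1 returns) at most 3t − (t−1) of the 10 are across; that first reaches 10 at t = 5, so at least 9 crossings are needed.
The safety rule pushes this higher. Following every safe sequence of crossings, the most of the 10 that can be at the right bank as the canoe arrives there on crossing 9 is 9 — never all 10.
So no plan with fewer than 11 crossings exists, and this one achieves 11:
1. 2 raiders → the right bank.  (the left bank: 5S 3R; the right bank: 0S 2R)
2. 1 raider ← the left bank.  (the left bank: 5S 4R; the right bank: 0S 1R)
3. 3 raiders → the right bank.  (the left bank: 5S 1R; the right bank: 0S 4R)
4. 1 raider ← the left bank.  (the left bank: 5S 2R; the right bank: 0S 3R)
5. 3 settlers → the right bank.  (the left bank: 2S 2R; the right bank: 3S 3R)
6. 1 settler and 1 raider ← the left bank.  (the left bank: 3S 3R; the right bank: 2S 2R)
7. 3 settlers → the right bank.  (the left bank: 0S 3R; the right bank: 5S 2R)
8. 1 raider ← the left bank.  (the left bank: 0S 4R; the right bank: 5S 1R)
9. 2 raiders → the right bank.  (the left bank: 0S 2R; the right bank: 5S 3R)
10. 1 raider ← the left bank.  (the left bank: 0S 3R; the right bank: 5S 2R)
11. 3 raiders → the right bank.  (the left bank: 0S 0R; the right bank: 5S 5R)

11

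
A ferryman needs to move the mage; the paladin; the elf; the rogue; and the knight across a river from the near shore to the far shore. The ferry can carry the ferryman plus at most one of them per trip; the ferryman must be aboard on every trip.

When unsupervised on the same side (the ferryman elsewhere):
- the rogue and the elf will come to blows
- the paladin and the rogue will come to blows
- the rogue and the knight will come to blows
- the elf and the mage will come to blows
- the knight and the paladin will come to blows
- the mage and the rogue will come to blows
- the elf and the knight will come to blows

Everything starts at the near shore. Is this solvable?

Whatever the first load, the items left behind include a forbidden pair without the ferryman. No opening move is safe, so no plan exists.

No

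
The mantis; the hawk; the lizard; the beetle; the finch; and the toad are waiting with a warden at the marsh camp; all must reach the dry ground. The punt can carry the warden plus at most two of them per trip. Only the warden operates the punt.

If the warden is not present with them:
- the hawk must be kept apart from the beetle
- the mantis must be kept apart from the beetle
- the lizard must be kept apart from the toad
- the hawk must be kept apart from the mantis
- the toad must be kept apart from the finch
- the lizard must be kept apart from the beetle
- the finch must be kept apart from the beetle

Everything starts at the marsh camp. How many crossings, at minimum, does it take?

impossible

Whatever the first load, the items left behind include a forbidden pair without the warden. No opening move is safe, so no plan exists.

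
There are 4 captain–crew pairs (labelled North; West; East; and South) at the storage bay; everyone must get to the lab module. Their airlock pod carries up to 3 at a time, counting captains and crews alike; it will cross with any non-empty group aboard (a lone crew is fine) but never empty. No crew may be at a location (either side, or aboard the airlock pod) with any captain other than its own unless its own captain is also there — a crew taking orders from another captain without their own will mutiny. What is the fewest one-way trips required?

9

Counting alone: each trip to the lab module takes at most 3 across and each return brings at least 1 back, so after t trips out (and t−1 returns) at most 3t − (t−1) of the 8 are across; that first reaches 8 at t = 4, so at least 7 crossings are needed.
The safety rule pushes this higher. Following every safe sequence of crossings, the most of the 8 that can be at the lab module as the airlock pod arrives there on crossing 7 is 7 — never all 8.
So no plan with fewer than 9 crossings exists, and this one achieves 9:
1. captain North and crew North cross → the lab module.
2. captain North crosses ← the storage bay.
3. captain North, captain West, and crew West cross → the lab module.
4. captain North and crew North cross ← the storage bay.
5. captain East, captain North, and captain South cross → the lab module.
6. crew West crosses ← the storage bay.
7. crew North and crew West cross → the lab module.
8. crew North crosses ← the storage bay.
9. crew East, crew North, and crew South cross → the lab module.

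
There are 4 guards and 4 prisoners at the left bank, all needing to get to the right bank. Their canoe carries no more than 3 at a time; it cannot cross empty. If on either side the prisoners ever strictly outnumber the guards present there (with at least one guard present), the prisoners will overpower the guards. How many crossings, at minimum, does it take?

Counting alone: each trip to the right bank takes at most 3 across and each return brings at least 1 back, so after t trips out (and t−1 returns) at most 3t − (t−1) of the 8 are across; that first reaches 8 at t = 4, so at least 7 crossings are needed.
The safety rule pushes this higher. Following every safe sequence of crossings, the most of the 8 that can be at the right bank as the canoe arrives there on crossing 7 is 7 — never all 8.
So no plan with fewer than 9 crossings exists, and this one achieves 9:
1. 2 prisoners → the right bank.  (the left bank: 4G 2P; the right bank: 0G 2P)
2. 1 prisoner ← the left bank.  (the left bank: 4G 3P; the right bank: 0G 1P)
3. 3 prisoners → the right bank.  (the left bank: 4G 0P; the right bank: 0G 4P)
4. 1 prisoner ← the left bank.  (the left bank: 4G 1P; the right bank: 0G 3P)
5. 3 guards → the right bank.  (the left bank: 1G 1P; the right bank: 3G 3P)
6. 1 guard and 1 prisoner ← the left bank.  (the left bank: 2G 2P; the right bank: 2G 2P)
7. 2 guards → the right bank.  (the left bank: 0G 2P; the right bank: 4G 2P)
8. 1 prisoner ← the left bank.  (the left bank: 0G 3P; the right bank: 4G 1P)
9. 3 prisoners → the right bank.  (the left bank: 0G 0P; the right bank: 4G 4P)

9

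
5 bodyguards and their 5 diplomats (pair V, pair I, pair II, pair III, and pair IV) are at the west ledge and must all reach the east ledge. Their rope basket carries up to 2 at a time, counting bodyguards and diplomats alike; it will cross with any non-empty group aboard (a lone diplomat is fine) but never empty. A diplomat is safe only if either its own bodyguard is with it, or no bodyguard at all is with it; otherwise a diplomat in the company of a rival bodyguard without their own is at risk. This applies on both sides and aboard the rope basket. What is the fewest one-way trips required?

impossible

Following every safe sequence of crossings from the start, the most of the 10 that can be at the east ledge as the rope basket arrives there on crossings 1, 3, 5, 7 is 2, 3, 4, 5 respectively; the best ever achieved is 5 of 10.
From crossing 9 on, no configuration arises that was not already reachable earlier: only 82 distinct safe configurations (who is on which side, and where the rope basket is) can ever be reached, none of them has everyone across, and every continuation just revisits them. So no valid plan exists.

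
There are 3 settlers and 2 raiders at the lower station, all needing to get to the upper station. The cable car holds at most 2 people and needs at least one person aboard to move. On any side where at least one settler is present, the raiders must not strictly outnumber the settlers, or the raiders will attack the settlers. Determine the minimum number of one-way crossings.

7

Counting alone: each trip to the upper station takes at most 2 across and each return brings at least 1 back, so after t trips out (and t−1 returns) at most 2t − (t−1) of the 5 are across; that first reaches 5 at t = 4, so at least 7 crossings are needed.
The plan below uses exactly 7 crossings, so it is optimal:
1. 2 raiders → the upper station.  (the lower station: 3S 0R; the upper station: 0S 2R)
2. 1 raider ← the lower station.  (the lower station: 3S 1R; the upper station: 0S 1R)
3. 2 settlers → the upper station.  (the lower station: 1S 1R; the upper station: 2S 1R)
4. 1 settler ← the lower station.  (the lower station: 2S 1R; the upper station: 1S 1R)
5. 1 settler and 1 raider → the upper station.  (the lower station: 1S 0R; the upper station: 2S 2R)
6. 1 raider ← the lower station.  (the lower station: 1S 1R; the upper station: 2S 1R)
7. 1 settler and 1 raider → the upper station.  (the lower station: 0S 0R; the upper station: 3S 2R)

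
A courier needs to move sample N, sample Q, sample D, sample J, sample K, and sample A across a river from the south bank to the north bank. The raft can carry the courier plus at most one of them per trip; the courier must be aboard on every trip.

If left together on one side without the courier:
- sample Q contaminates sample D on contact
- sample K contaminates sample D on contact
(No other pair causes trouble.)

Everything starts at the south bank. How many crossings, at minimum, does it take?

Counting alone: the courier can take at most 1 across per trip to the north bank, so moving all 6 needs at least 6 loaded trips out, with a return between consecutive ones — at least 11 crossings.
The safety rule pushes this higher. Following every safe sequence of crossings, the most of the 6 that can be at the north bank as the raft arrives there on crossing 11 is 5 — never all 6.
So no plan with fewer than 13 crossings exists, and this one achieves 13:
1. Courier goes to the north bank with sample D.
2. Courier goes back to the south bank alone.
3. Courier goes to the north bank with sample N.
4. Courier goes back to the south bank alone.
5. Courier goes to the north bank with sample Q.
6. Courier goes back to the south bank with sample D.
7. Courier goes to the north bank with sample K.
8. Courier goes back to the south bank alone.
9. Courier goes to the north bank with sample J.
10. Courier goes back to the south bank alone.
11. Courier goes to the north bank with sample A.
12. Courier goes back to the south bank alone.
13. Courier goes to the north bank with sample D.

13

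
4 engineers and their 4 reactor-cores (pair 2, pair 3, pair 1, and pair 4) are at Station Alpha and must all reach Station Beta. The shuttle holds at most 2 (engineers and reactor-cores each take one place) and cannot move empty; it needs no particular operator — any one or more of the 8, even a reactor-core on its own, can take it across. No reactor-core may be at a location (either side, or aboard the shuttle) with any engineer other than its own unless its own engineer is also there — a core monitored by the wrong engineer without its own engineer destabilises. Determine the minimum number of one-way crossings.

impossible

Following every safe sequence of crossings from the start, the most of the 8 that can be at Station Beta as the shuttle arrives there on crossings 1, 3, 5 is 2, 3, 4 respectively; the best ever achieved is 4 of 8.
From crossing 7 on, no configuration arises that was not already reachable earlier: only 44 distinct safe configurations (who is on which side, and where the shuttle is) can ever be reached, none of them has everyone across, and every continuation just revisits them. So no valid plan exists.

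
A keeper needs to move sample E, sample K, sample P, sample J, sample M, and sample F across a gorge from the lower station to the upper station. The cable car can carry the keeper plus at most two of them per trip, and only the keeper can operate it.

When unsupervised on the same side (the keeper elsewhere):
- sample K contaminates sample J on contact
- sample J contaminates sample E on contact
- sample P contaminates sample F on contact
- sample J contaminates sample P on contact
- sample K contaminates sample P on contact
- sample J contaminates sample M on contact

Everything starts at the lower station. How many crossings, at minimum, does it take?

9

Counting alone: the keeper can take at most 2 across per trip to the upper station, so moving all 6 needs at least 3 loaded trips out, with a return between consecutive ones — at least 5 crossings.
The safety rule pushes this higher. Following every safe sequence of crossings, the most of the 6 that can be at the upper station as the cable car arrives there on crossings 5, 7 is 4, 5 respectively — never all 6.
So no plan with fewer than 9 crossings exists, and this one achieves 9:
1. Keeper goes to the upper station with sample J and sample P.  [the lower station: sample E, sample F, sample K, sample M | the upper station: sample J, sample P]
2. Keeper goes back to the lower station with sample P.  [the lower station: sample E, sample F, sample K, sample M, sample P | the upper station: sample J]
3. Keeper goes to the upper station with sample E and sample P.  [the lower station: sample F, sample K, sample M | the upper station: sample E, sample J, sample P]
4. Keeper goes back to the lower station with sample J.  [the lower station: sample F, sample J, sample K, sample M | the upper station: sample E, sample P]
5. Keeper goes to the upper station with sample K and sample M.  [the lower station: sample F, sample J | the upper station: sample E, sample K, sample M, sample P]
6. Keeper goes back to the lower station with sample K.  [the lower station: sample F, sample J, sample K | the upper station: sample E, sample M, sample P]
7. Keeper goes to the upper station with sample F and sample K.  [the lower station: sample J | the upper station: sample E, sample F, sample K, sample M, sample P]
8. Keeper goes back to the lower station with sample P.  [the lower station: sample J, sample P | the upper station: sample E, sample F, sample K, sample M]
9. Keeper goes to the upper station with sample J and sample P.  [the lower station: — | the upper station: sample E, sample F, sample J, sample K, sample M, sample P]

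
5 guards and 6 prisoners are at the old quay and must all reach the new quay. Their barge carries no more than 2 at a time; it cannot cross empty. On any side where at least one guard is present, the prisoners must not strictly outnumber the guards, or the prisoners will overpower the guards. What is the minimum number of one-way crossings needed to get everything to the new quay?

The prisoners already outnumber the guards at the old quay before anyone moves, so the starting position itself is disallowed.

impossible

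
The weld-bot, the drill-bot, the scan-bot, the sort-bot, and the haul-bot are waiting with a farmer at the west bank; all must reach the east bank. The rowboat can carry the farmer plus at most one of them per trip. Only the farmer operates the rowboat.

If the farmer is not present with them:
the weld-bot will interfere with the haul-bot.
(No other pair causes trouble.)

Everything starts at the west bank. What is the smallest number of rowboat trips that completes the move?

9

Counting alone: the farmer can take at most 1 across per trip to the east bank, so moving all 5 needs at least 5 loaded trips out, with a return between consecutive ones — at least 9 crossings.
The plan below uses exactly 9 crossings, so it is optimal:
1. Farmer goes to the east bank with the weld-bot.  [the west bank: the drill-bot, the haul-bot, the scan-bot, the sort-bot | the east bank: the weld-bot]
2. Farmer goes back to the west bank alone.  [the west bank: the drill-bot, the haul-bot, the scan-bot, the sort-bot | the east bank: the weld-bot]
3. Farmer goes to the east bank with the drill-bot.  [the west bank: the haul-bot, the scan-bot, the sort-bot | the east bank: the drill-bot, the weld-bot]
4. Farmer goes back to the west bank alone.  [the west bank: the haul-bot, the scan-bot, the sort-bot | the east bank: the drill-bot, the weld-bot]
5. Farmer goes to the east bank with the scan-bot.  [the west bank: the haul-bot, the sort-bot | the east bank: the drill-bot, the scan-bot, the weld-bot]
6. Farmer goes back to the west bank alone.  [the west bank: the haul-bot, the sort-bot | the east bank: the drill-bot, the scan-bot, the weld-bot]
7. Farmer goes to the east bank with the sort-bot.  [the west bank: the haul-bot | the east bank: the drill-bot, the scan-bot, the sort-bot, the weld-bot]
8. Farmer goes back to the west bank alone.  [the west bank: the haul-bot | the east bank: the drill-bot, the scan-bot, the sort-bot, the weld-bot]
9. Farmer goes to the east bank with the haul-bot.  [the west bank: — | the east bank: the drill-bot, the haul-bot, the scan-bot, the sort-bot, the weld-bot]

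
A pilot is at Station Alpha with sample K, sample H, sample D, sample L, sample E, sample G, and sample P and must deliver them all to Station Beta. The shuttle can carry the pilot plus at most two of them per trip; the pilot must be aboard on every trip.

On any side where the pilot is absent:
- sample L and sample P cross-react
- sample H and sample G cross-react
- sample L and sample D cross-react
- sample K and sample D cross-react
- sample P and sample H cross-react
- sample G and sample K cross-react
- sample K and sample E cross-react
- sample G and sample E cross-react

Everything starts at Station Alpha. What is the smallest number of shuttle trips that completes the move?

impossible

Whatever the first load, the items left behind include a forbidden pair without the pilot. No opening move is safe, so no plan exists.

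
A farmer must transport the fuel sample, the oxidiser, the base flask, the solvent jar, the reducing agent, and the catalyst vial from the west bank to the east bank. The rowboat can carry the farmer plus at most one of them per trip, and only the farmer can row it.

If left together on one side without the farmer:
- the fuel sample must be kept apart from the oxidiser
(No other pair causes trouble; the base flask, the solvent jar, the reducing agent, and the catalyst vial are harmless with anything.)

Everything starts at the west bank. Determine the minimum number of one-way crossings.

Counting alone: the farmer can take at most 1 across per trip to the east bank, so moving all 6 needs at least 6 loaded trips out, with a return between consecutive ones — at least 11 crossings.
The plan below uses exactly 11 crossings, so it is optimal:
1. Farmer goes to the east bank with the fuel sample.  [the west bank: the base flask, the catalyst vial, the oxidiser, the reducing agent, the solvent jar | the east bank: the fuel sample]
2. Farmer goes back to the west bank alone.  [the west bank: the base flask, the catalyst vial, the oxidiser, the reducing agent, the solvent jar | the east bank: the fuel sample]
3. Farmer goes to the east bank with the base flask.  [the west bank: the catalyst vial, the oxidiser, the reducing agent, the solvent jar | the east bank: the base flask, the fuel sample]
4. Farmer goes back to the west bank alone.  [the west bank: the catalyst vial, the oxidiser, the reducing agent, the solvent jar | the east bank: the base flask, the fuel sample]
5. Farmer goes to the east bank with the solvent jar.  [the west bank: the catalyst vial, the oxidiser, the reducing agent | the east bank: the base flask, the fuel sample, the solvent jar]
6. Farmer goes back to the west bank alone.  [the west bank: the catalyst vial, the oxidiser, the reducing agent | the east bank: the base flask, the fuel sample, the solvent jar]
7. Farmer goes to the east bank with the reducing agent.  [the west bank: the catalyst vial, the oxidiser | the east bank: the base flask, the fuel sample, the reducing agent, the solvent jar]
8. Farmer goes back to the west bank alone.  [the west bank: the catalyst vial, the oxidiser | the east bank: the base flask, the fuel sample, the reducing agent, the solvent jar]
9. Farmer goes to the east bank with the catalyst vial.  [the west bank: the oxidiser | the east bank: the base flask, the catalyst vial, the fuel sample, the reducing agent, the solvent jar]
10. Farmer goes back to the west bank alone.  [the west bank: the oxidiser | the east bank: the base flask, the catalyst vial, the fuel sample, the reducing agent, the solvent jar]
11. Farmer goes to the east bank with the oxidiser.  [the west bank: — | the east bank: the base flask, the catalyst vial, the fuel sample, the oxidiser, the reducing agent, the solvent jar]

11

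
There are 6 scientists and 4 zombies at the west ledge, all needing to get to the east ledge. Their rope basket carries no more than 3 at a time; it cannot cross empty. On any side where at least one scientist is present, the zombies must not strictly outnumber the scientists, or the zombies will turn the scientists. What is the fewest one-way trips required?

9

Counting alone: each trip to the east ledge takes at most 3 across and each return brings at least 1 back, so after t trips out (and t−1 returns) at most 3t − (t−1) of the 10 are across; that first reaches 10 at t = 5, so at least 9 crossings are needed.
The plan below uses exactly 9 crossings, so it is optimal:
1. 2 zombies → the east ledge.  (the west ledge: 6S 2Z; the east ledge: 0S 2Z)
2. 1 zombie ← the west ledge.  (the west ledge: 6S 3Z; the east ledge: 0S 1Z)
3. 3 zombies → the east ledge.  (the west ledge: 6S 0Z; the east ledge: 0S 4Z)
4. 1 zombie ← the west ledge.  (the west ledge: 6S 1Z; the east ledge: 0S 3Z)
5. 3 scientists → the east ledge.  (the west ledge: 3S 1Z; the east ledge: 3S 3Z)
6. 1 zombie ← the west ledge.  (the west ledge: 3S 2Z; the east ledge: 3S 2Z)
7. 1 scientist and 2 zombies → the east ledge.  (the west ledge: 2S 0Z; the east ledge: 4S 4Z)
8. 1 zombie ← the west ledge.  (the west ledge: 2S 1Z; the east ledge: 4S 3Z)
9. 2 scientists and 1 zombie → the east ledge.  (the west ledge: 0S 0Z; the east ledge: 6S 4Z)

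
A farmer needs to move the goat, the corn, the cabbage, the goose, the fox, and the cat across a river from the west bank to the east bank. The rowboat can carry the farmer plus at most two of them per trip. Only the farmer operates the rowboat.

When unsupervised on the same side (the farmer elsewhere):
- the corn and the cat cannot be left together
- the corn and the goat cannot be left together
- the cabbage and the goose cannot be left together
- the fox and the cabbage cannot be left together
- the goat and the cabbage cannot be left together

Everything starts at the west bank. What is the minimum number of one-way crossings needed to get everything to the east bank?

7

Counting alone: the farmer can take at most 2 across per trip to the east bank, so moving all 6 needs at least 3 loaded trips out, with a return between consecutive ones — at least 5 crossings.
The safety rule pushes this higher. Following every safe sequence of crossings, the most of the 6 that can be at the east bank as the rowboat arrives there on crossing 5 is 5 — never all 6.
So no plan with fewer than 7 crossings exists, and this one achieves 7:
1. Farmer goes to the east bank with the cabbage and the corn.
2. Farmer goes back to the west bank alone.
3. Farmer goes to the east bank with the goat and the goose.
4. Farmer goes back to the west bank with the cabbage and the corn.
5. Farmer goes to the east bank with the cat and the fox.
6. Farmer goes back to the west bank alone.
7. Farmer goes to the east bank with the cabbage and the corn.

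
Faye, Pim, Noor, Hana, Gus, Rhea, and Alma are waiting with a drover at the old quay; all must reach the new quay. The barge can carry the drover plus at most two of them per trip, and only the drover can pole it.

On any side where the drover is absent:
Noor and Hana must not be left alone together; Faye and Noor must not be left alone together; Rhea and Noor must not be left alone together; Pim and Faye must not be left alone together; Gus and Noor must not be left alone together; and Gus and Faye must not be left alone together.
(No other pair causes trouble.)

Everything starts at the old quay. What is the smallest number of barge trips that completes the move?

Counting alone: the drover can take at most 2 across per trip to the new quay, so moving all 7 needs at least 4 loaded trips out, with a return between consecutive ones — at least 7 crossings.
The safety rule pushes this higher. Following every safe sequence of crossings, the most of the 7 that can be at the new quay as the barge arrives there on crossings 7, 9 is 5, 6 respectively — never all 7.
So no plan with fewer than 11 crossings exists, and this one achieves 11:
1. Drover goes to the new quay with Faye and Noor.  [the old quay: Alma, Gus, Hana, Pim, Rhea | the new quay: Faye, Noor]
2. Drover goes back to the old quay with Faye.  [the old quay: Alma, Faye, Gus, Hana, Pim, Rhea | the new quay: Noor]
3. Drover goes to the new quay with Faye and Pim.  [the old quay: Alma, Gus, Hana, Rhea | the new quay: Faye, Noor, Pim]
4. Drover goes back to the old quay with Faye.  [the old quay: Alma, Faye, Gus, Hana, Rhea | the new quay: Noor, Pim]
5. Drover goes to the new quay with Alma and Faye.  [the old quay: Gus, Hana, Rhea | the new quay: Alma, Faye, Noor, Pim]
6. Drover goes back to the old quay with Faye.  [the old quay: Faye, Gus, Hana, Rhea | the new quay: Alma, Noor, Pim]
7. Drover goes to the new quay with Gus and Hana.  [the old quay: Faye, Rhea | the new quay: Alma, Gus, Hana, Noor, Pim]
8. Drover goes back to the old quay with Noor.  [the old quay: Faye, Noor, Rhea | the new quay: Alma, Gus, Hana, Pim]
9. Drover goes to the new quay with Faye and Rhea.  [the old quay: Noor | the new quay: Alma, Faye, Gus, Hana, Pim, Rhea]
10. Drover goes back to the old quay with Faye.  [the old quay: Faye, Noor | the new quay: Alma, Gus, Hana, Pim, Rhea]
11. Drover goes to the new quay with Faye and Noor.  [the old quay: — | the new quay: Alma, Faye, Gus, Hana, Noor, Pim, Rhea]

11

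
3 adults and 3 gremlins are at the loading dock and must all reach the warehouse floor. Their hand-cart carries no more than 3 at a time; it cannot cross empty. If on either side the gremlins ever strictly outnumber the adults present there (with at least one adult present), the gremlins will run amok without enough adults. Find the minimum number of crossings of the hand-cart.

Counting alone: each trip to the warehouse floor takes at most 3 across and each return brings at least 1 back, so after t trips out (and t−1 returns) at most 3t − (t−1) of the 6 are across; that first reaches 6 at t = 3, so at least 5 crossings are needed.
The plan below uses exactly 5 crossings, so it is optimal:
1. 2 gremlins → the warehouse floor.  (the loading dock: 3A 1G; the warehouse floor: 0A 2G)
2. 1 gremlin ← the loading dock.  (the loading dock: 3A 2G; the warehouse floor: 0A 1G)
3. 3 adults → the warehouse floor.  (the loading dock: 0A 2G; the warehouse floor: 3A 1G)
4. 1 gremlin ← the loading dock.  (the loading dock: 0A 3G; the warehouse floor: 3A 0G)
5. 3 gremlins → the warehouse floor.  (the loading dock: 0A 0G; the warehouse floor: 3A 3G)

5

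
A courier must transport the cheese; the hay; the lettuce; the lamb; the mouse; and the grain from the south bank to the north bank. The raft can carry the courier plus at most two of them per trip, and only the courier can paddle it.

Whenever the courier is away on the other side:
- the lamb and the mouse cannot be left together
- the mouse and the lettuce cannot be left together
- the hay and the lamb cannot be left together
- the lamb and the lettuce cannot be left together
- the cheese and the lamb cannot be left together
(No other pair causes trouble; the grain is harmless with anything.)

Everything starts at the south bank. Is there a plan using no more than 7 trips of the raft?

Counting alone: the courier can take at most 2 across per trip to the north bank, so moving all 6 needs at least 3 loaded trips out, with a return between consecutive ones — at least 5 crossings.
The safety rule pushes this higher. Following every safe sequence of crossings, the most of the 6 that can be at the north bank as the raft arrives there on crossings 5, 7 is 4, 5 respectively — never all 6.
So the move cannot be finished within 7 crossings. (The shortest complete plan takes 9:)
1. Courier goes to the north bank with the lamb and the lettuce.  [the south bank: the cheese, the grain, the hay, the mouse | the north bank: the lamb, the lettuce]
2. Courier goes back to the south bank with the lettuce.  [the south bank: the cheese, the grain, the hay, the lettuce, the mouse | the north bank: the lamb]
3. Courier goes to the north bank with the cheese and the lettuce.  [the south bank: the grain, the hay, the mouse | the north bank: the cheese, the lamb, the lettuce]
4. Courier goes back to the south bank with the lamb.  [the south bank: the grain, the hay, the lamb, the mouse | the north bank: the cheese, the lettuce]
5. Courier goes to the north bank with the hay and the lamb.  [the south bank: the grain, the mouse | the north bank: the cheese, the hay, the lamb, the lettuce]
6. Courier goes back to the south bank with the lamb.  [the south bank: the grain, the lamb, the mouse | the north bank: the cheese, the hay, the lettuce]
7. Courier goes to the north bank with the grain and the lamb.  [the south bank: the mouse | the north bank: the cheese, the grain, the hay, the lamb, the lettuce]
8. Courier goes back to the south bank with the lamb.  [the south bank: the lamb, the mouse | the north bank: the cheese, the grain, the hay, the lettuce]
9. Courier goes to the north bank with the lamb and the mouse.  [the south bank: — | the north bank: the cheese, the grain, the hay, the lamb, the lettuce, the mouse]

No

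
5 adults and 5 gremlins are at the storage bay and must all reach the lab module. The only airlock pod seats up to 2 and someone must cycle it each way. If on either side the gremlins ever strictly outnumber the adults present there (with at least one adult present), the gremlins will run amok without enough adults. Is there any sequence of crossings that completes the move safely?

Following every safe sequence of crossings from the start, the most of the 10 that can be at the lab module as the airlock pod arrives there on crossings 1, 3, 5, 7 is 2, 3, 4, 5 respectively; the best ever achieved is 5 of 10.
From crossing 9 on, no configuration arises that was not already reachable earlier: only 13 distinct safe configurations (who is on which side, and where the airlock pod is) can ever be reached, none of them has everyone across, and every continuation just revisits them. They are: 0 adults + 0 gremlins across (airlock pod back at the start); 0 adults + 1 gremlin across (airlock pod there); 0 adults + 1 gremlin across (airlock pod back at the start); 0 adults + 2 gremlins across (airlock pod there); 0 adults + 2 gremlins across (airlock pod back at the start); 0 adults + 3 gremlins across (airlock pod there); 0 adults + 3 gremlins across (airlock pod back at the start); 0 adults + 4 gremlins across (airlock pod there); 0 adults + 4 gremlins across (airlock pod back at the start); 0 adults + 5 gremlins across (airlock pod there); 1 adult + 1 gremlin across (airlock pod there); 1 adult + 1 gremlin across (airlock pod back at the start); 2 adults + 2 gremlins across (airlock pod there). So no valid plan exists.

No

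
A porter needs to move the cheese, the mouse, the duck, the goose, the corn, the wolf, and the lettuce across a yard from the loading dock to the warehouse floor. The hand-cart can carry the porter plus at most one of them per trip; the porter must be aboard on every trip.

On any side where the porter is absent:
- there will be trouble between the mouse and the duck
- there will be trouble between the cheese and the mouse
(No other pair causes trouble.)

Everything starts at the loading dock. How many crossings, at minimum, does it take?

15

Counting alone: the porter can take at most 1 across per trip to the warehouse floor, so moving all 7 needs at least 7 loaded trips out, with a return between consecutive ones — at least 13 crossings.
The safety rule pushes this higher. Following every safe sequence of crossings, the most of the 7 that can be at the warehouse floor as the hand-cart arrives there on crossing 13 is 6 — never all 7.
So no plan with fewer than 15 crossings exists, and this one achieves 15:
1. Porter goes to the warehouse floor with the mouse.
2. Porter goes back to the loading dock alone.
3. Porter goes to the warehouse floor with the cheese.
4. Porter goes back to the loading dock with the mouse.
5. Porter goes to the warehouse floor with the duck.
6. Porter goes back to the loading dock alone.
7. Porter goes to the warehouse floor with the goose.
8. Porter goes back to the loading dock alone.
9. Porter goes to the warehouse floor with the corn.
10. Porter goes back to the loading dock alone.
11. Porter goes to the warehouse floor with the wolf.
12. Porter goes back to the loading dock alone.
13. Porter goes to the warehouse floor with the lettuce.
14. Porter goes back to the loading dock alone.
15. Porter goes to the warehouse floor with the mouse.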